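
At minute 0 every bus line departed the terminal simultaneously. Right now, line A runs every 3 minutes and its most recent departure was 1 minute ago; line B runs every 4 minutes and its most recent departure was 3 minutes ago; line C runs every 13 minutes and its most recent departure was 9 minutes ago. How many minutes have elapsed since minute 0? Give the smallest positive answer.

The moduli are pairwise coprime; N = 3·4·13 = 156.
N/3 = 52; 52 ≡ 1 (mod 3), inverse 1.
N/4 = 39; 39 ≡ 3 (mod 4); 3·3 ≡ 1, so inverse 3.
N/13 = 12; 12 ≡ 12 (mod 13); 12·12 ≡ 1, so inverse 12.
t ≡ 1·52·1 + 3·39·3 + 9·12·12 = 1699.
1699 mod 156 = 139.

139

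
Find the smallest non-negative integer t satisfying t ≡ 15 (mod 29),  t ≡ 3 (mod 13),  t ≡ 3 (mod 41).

The moduli are pairwise coprime; N = 29·13·41 = 15457.
N/29 = 533; 533 ≡ 11 (mod 29); 11·8 ≡ 1, so inverse 8.
N/13 = 1189; 1189 ≡ 6 (mod 13); 6·11 ≡ 1, so inverse 11.
N/41 = 377; 377 ≡ 8 (mod 41); 8·36 ≡ 1, so inverse 36.
t ≡ 15·533·8 + 3·1189·11 + 3·377·36 = 143913.
143913 mod 15457 = 4800.

4800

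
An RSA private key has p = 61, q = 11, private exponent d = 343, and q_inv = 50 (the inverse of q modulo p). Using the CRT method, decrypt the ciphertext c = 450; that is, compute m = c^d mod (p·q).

516

d_p = d mod (p−1) = 343 mod 60 = 43; d_q = d mod (q−1) = 3.
m₁ = c^(d_p) mod p: c ≡ 23 (mod 61), and 23^43 mod 61 = 28.
m₂ = c^(d_q) mod q: c ≡ 10 (mod 11), and 10^3 mod 11 = 10.
h = q_inv·(m₁ − m₂) mod p = 50·(28 − 10) mod 61 = 46.
m = m₂ + h·q = 10 + 46·11 = 516.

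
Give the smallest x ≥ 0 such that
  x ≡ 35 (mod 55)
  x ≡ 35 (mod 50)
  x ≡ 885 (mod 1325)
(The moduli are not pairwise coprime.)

8835

Combine the congruences pairwise.
gcd(55, 50) = 5 and 5 | (35 − 35), so the pair is consistent; merging gives x ≡ 35 (mod 550), where 550 = lcm(55, 50).
gcd(550, 1325) = 25 and 25 | (885 − 35), so the pair is consistent; merging gives x ≡ 8835 (mod 29150), where 29150 = lcm(550, 1325).
The solution is unique modulo lcm(55, 50, 1325) = 29150.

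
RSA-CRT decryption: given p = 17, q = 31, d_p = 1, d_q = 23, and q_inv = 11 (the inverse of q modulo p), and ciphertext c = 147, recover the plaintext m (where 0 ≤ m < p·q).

232

m₁ = c^(d_p) mod p: c ≡ 11 (mod 17), and 11^1 mod 17 = 11.
m₂ = c^(d_q) mod q: c ≡ 23 (mod 31), and 23^23 mod 31 = 15.
h = q_inv·(m₁ − m₂) mod p = 11·(11 − 15) mod 17 = 7.
m = m₂ + h·q = 15 + 7·31 = 232.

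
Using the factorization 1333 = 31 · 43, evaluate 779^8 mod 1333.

Mod 31: 779 ≡ 4; 4^8 ≡ 2 (mod 31).
Mod 43: 779 ≡ 5; 5^8 ≡ 13 (mod 43).
Combine by CRT: x ≡ 2 (mod 31), x ≡ 13 (mod 43) ⇒ x ≡ 529 (mod 1333).

529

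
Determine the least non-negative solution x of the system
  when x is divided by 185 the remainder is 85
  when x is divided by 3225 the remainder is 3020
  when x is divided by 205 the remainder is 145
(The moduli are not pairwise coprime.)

712520

gcd(185, 3225) = 5 and 5 | (3020 − 85), so the pair is consistent; merging gives x ≡ 115895 (mod 119325), where 119325 = lcm(185, 3225).
gcd(119325, 205) = 5 and 5 | (145 − 115895), so the pair is consistent; merging gives x ≡ 712520 (mod 4892325), where 4892325 = lcm(119325, 205).
The solution is unique modulo lcm(185, 3225, 205) = 4892325.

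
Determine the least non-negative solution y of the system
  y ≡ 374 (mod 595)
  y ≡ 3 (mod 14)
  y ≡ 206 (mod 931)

gcd(595, 14) = 7 and 7 | (3 − 374), so the pair is consistent; merging gives y ≡ 969 (mod 1190), where 1190 = lcm(595, 14).
gcd(1190, 931) = 7 and 7 | (206 − 969), so the pair is consistent; merging gives y ≡ 40239 (mod 158270), where 158270 = lcm(1190, 931).
The solution is unique modulo lcm(595, 14, 931) = 158270.

40239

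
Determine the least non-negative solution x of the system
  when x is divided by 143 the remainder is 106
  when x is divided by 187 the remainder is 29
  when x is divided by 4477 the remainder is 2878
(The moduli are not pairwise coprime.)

gcd(143, 187) = 11 and 11 | (29 − 106), so the pair is consistent; merging gives x ≡ 964 (mod 2431), where 2431 = lcm(143, 187).
gcd(2431, 4477) = 11 and 11 | (2878 − 964), so the pair is consistent; merging gives x ≡ 477440 (mod 989417), where 989417 = lcm(2431, 4477).
The solution is unique modulo lcm(143, 187, 4477) = 989417.

477440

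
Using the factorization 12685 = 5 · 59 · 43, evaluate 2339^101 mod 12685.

10644

Mod 5: 2339 ≡ 4; by Fermat, exponent reduces to 101 mod 4 = 1; 4^1 ≡ 4 (mod 5).
Mod 59: 2339 ≡ 38; by Fermat, exponent reduces to 101 mod 58 = 43; 38^43 ≡ 24 (mod 59).
Mod 43: 2339 ≡ 17; by Fermat, exponent reduces to 101 mod 42 = 17; 17^17 ≡ 23 (mod 43).
Combine by CRT: x ≡ 4 (mod 5), x ≡ 24 (mod 59), x ≡ 23 (mod 43) ⇒ x ≡ 10644 (mod 12685).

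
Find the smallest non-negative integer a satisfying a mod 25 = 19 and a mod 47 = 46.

From a ≡ 19 (mod 25) write a = 19 + 25t. Substituting into a ≡ 46 (mod 47) gives 25t ≡ 27 (mod 47), and since 25⁻¹ ≡ 32 (mod 47), t ≡ 18. Hence a ≡ 19 + 25·18 = 469 (mod 1175).

469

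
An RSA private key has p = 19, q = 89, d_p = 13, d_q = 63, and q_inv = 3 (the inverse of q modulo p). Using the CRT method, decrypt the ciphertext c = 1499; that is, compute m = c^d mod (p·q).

1042

m₁ = c^(d_p) mod p: c ≡ 17 (mod 19), and 17^13 mod 19 = 16.
m₂ = c^(d_q) mod q: c ≡ 75 (mod 89), and 75^63 mod 89 = 63.
h = q_inv·(m₁ − m₂) mod p = 3·(16 − 63) mod 19 = 11.
m = m₂ + h·q = 63 + 11·89 = 1042.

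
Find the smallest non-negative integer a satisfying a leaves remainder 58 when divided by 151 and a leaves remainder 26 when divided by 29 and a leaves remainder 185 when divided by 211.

The moduli are pairwise coprime; N = 151·29·211 = 923969.
N/151 = 6119; 6119 ≡ 79 (mod 151); 79·65 ≡ 1, so inverse 65.
N/29 = 31861; 31861 ≡ 19 (mod 29); 19·26 ≡ 1, so inverse 26.
N/211 = 4379; 4379 ≡ 159 (mod 211); 159·142 ≡ 1, so inverse 142.
a ≡ 58·6119·65 + 26·31861·26 + 185·4379·142 = 159642996.
159642996 mod 923969 = 720328.

720328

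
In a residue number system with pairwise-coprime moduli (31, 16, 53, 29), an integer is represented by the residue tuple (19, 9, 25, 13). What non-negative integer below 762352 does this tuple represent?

360425

The moduli are pairwise coprime; N = 31·16·53·29 = 762352.
N/31 = 24592; 24592 ≡ 9 (mod 31); 9·7 ≡ 1, so inverse 7.
N/16 = 47647; 47647 ≡ 15 (mod 16); 15·15 ≡ 1, so inverse 15.
N/53 = 14384; 14384 ≡ 21 (mod 53); 21·48 ≡ 1, so inverse 48.
N/29 = 26288; 26288 ≡ 14 (mod 29); 14·27 ≡ 1, so inverse 27.
x ≡ 19·24592·7 + 9·47647·15 + 25·14384·48 + 13·26288·27 = 36190969.
36190969 mod 762352 = 360425.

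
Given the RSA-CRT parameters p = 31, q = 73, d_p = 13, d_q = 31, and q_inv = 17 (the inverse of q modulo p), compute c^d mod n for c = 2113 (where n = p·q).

36

m₁ = c^(d_p) mod p: c ≡ 5 (mod 31), and 5^13 mod 31 = 5.
m₂ = c^(d_q) mod q: c ≡ 69 (mod 73), and 69^31 mod 73 = 36.
h = q_inv·(m₁ − m₂) mod p = 17·(5 − 36) mod 31 = 0.
m = m₂ + h·q = 36 + 0·73 = 36.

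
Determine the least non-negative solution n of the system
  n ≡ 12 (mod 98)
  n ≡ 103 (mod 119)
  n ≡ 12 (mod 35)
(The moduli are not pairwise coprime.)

7362

Combine the congruences pairwise.
gcd(98, 119) = 7 and 7 | (103 − 12), so the pair is consistent; merging gives n ≡ 698 (mod 1666), where 1666 = lcm(98, 119).
gcd(1666, 35) = 7 and 7 | (12 − 698), so the pair is consistent; merging gives n ≡ 7362 (mod 8330), where 8330 = lcm(1666, 35).
The solution is unique modulo lcm(98, 119, 35) = 8330.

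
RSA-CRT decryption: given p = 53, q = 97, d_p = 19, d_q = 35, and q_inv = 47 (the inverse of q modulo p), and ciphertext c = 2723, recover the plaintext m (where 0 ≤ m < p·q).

4245

m₁ = c^(d_p) mod p: c ≡ 20 (mod 53), and 20^19 mod 53 = 5.
m₂ = c^(d_q) mod q: c ≡ 7 (mod 97), and 7^35 mod 97 = 74.
h = q_inv·(m₁ − m₂) mod p = 47·(5 − 74) mod 53 = 43.
m = m₂ + h·q = 74 + 43·97 = 4245.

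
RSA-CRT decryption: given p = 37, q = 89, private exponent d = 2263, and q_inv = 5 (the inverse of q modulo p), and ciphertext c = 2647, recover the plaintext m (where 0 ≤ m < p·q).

2477

d_p = d mod (p−1) = 2263 mod 36 = 31; d_q = d mod (q−1) = 63.
m₁ = c^(d_p) mod p: c ≡ 20 (mod 37), and 20^31 mod 37 = 35.
m₂ = c^(d_q) mod q: c ≡ 66 (mod 89), and 66^63 mod 89 = 74.
h = q_inv·(m₁ − m₂) mod p = 5·(35 − 74) mod 37 = 27.
m = m₂ + h·q = 74 + 27·89 = 2477.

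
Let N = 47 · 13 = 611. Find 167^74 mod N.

459

Mod 47: 167 ≡ 26; by Fermat, exponent reduces to 74 mod 46 = 28; 26^28 ≡ 36 (mod 47).
Mod 13: 167 ≡ 11; by Fermat, exponent reduces to 74 mod 12 = 2; 11^2 ≡ 4 (mod 13).
Combine by CRT: x ≡ 36 (mod 47), x ≡ 4 (mod 13) ⇒ x ≡ 459 (mod 611).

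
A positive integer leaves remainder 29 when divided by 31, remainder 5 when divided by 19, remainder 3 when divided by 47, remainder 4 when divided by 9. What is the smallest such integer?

The moduli are pairwise coprime; N = 31·19·47·9 = 249147.
N/31 = 8037; 8037 ≡ 8 (mod 31); 8·4 ≡ 1, so inverse 4.
N/19 = 13113; 13113 ≡ 3 (mod 19); 3·13 ≡ 1, so inverse 13.
N/47 = 5301; 5301 ≡ 37 (mod 47); 37·14 ≡ 1, so inverse 14.
N/9 = 27683; 27683 ≡ 8 (mod 9); 8·8 ≡ 1, so inverse 8.
x ≡ 29·8037·4 + 5·13113·13 + 3·5301·14 + 4·27683·8 = 2893135.
2893135 mod 249147 = 152518.

152518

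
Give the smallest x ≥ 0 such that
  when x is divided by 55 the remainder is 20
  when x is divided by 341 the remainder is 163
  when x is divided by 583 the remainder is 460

Combine the congruences pairwise.
gcd(55, 341) = 11 and 11 | (163 − 20), so the pair is consistent; merging gives x ≡ 845 (mod 1705), where 1705 = lcm(55, 341).
gcd(1705, 583) = 11 and 11 | (460 − 845), so the pair is consistent; merging gives x ≡ 38355 (mod 90365), where 90365 = lcm(1705, 583).
The solution is unique modulo lcm(55, 341, 583) = 90365.

38355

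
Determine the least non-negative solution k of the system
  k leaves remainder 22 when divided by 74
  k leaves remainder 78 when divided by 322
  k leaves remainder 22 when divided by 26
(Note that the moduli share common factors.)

141436

gcd(74, 322) = 2 and 2 | (78 − 22), so the pair is consistent; merging gives k ≡ 10382 (mod 11914), where 11914 = lcm(74, 322).
gcd(11914, 26) = 2 and 2 | (22 − 10382), so the pair is consistent; merging gives k ≡ 141436 (mod 154882), where 154882 = lcm(11914, 26).
The solution is unique modulo lcm(74, 322, 26) = 154882.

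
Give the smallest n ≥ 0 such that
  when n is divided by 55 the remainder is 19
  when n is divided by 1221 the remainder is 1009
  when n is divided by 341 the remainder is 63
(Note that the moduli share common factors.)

49849

Combine the congruences pairwise.
gcd(55, 1221) = 11 and 11 | (1009 − 19), so the pair is consistent; merging gives n ≡ 1009 (mod 6105), where 6105 = lcm(55, 1221).
gcd(6105, 341) = 11 and 11 | (63 − 1009), so the pair is consistent; merging gives n ≡ 49849 (mod 189255), where 189255 = lcm(6105, 341).
The solution is unique modulo lcm(55, 1221, 341) = 189255.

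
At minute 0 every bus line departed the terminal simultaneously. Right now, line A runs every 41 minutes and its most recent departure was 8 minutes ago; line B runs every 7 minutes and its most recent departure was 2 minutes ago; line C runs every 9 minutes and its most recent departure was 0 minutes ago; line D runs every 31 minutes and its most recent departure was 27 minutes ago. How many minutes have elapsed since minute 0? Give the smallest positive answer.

42156

The moduli are pairwise coprime; N = 41·7·9·31 = 80073.
N/41 = 1953; 1953 ≡ 26 (mod 41); 26·30 ≡ 1, so inverse 30.
N/7 = 11439; 11439 ≡ 1 (mod 7), inverse 1.
N/9 = 8897; 8897 ≡ 5 (mod 9); 5·2 ≡ 1, so inverse 2.
N/31 = 2583; 2583 ≡ 10 (mod 31); 10·28 ≡ 1, so inverse 28.
t ≡ 8·1953·30 + 2·11439·1 + 0·8897·2 + 27·2583·28 = 2444346.
2444346 mod 80073 = 42156.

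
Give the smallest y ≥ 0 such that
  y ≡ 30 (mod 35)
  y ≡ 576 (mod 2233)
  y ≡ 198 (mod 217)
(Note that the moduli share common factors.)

gcd(35, 2233) = 7 and 7 | (576 − 30), so the pair is consistent; merging gives y ≡ 7275 (mod 11165), where 11165 = lcm(35, 2233).
gcd(11165, 217) = 7 and 7 | (198 − 7275), so the pair is consistent; merging gives y ≡ 264070 (mod 346115), where 346115 = lcm(11165, 217).
The solution is unique modulo lcm(35, 2233, 217) = 346115.

264070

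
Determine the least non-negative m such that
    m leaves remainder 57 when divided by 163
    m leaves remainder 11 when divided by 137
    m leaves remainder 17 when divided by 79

From m ≡ 57 (mod 163) write m = 57 + 163t. Substituting into m ≡ 11 (mod 137) gives 163t ≡ 91 (mod 137), and since 26⁻¹ ≡ 58 (mod 137), t ≡ 72. Hence m ≡ 57 + 163·72 = 11793 (mod 22331).
From m ≡ 11793 (mod 22331) write m = 11793 + 22331t. Substituting into m ≡ 17 (mod 79) gives 22331t ≡ 74 (mod 79), and since 53⁻¹ ≡ 3 (mod 79), t ≡ 64. Hence m ≡ 11793 + 22331·64 = 1440977 (mod 1764149).

1440977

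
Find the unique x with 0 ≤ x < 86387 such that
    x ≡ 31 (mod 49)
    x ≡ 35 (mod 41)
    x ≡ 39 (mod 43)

35213

The moduli are pairwise coprime; N = 49·41·43 = 86387.
N/49 = 1763; 1763 ≡ 48 (mod 49); 48·48 ≡ 1, so inverse 48.
N/41 = 2107; 2107 ≡ 16 (mod 41); 16·18 ≡ 1, so inverse 18.
N/43 = 2009; 2009 ≡ 31 (mod 43); 31·25 ≡ 1, so inverse 25.
x ≡ 31·1763·48 + 35·2107·18 + 39·2009·25 = 5909529.
5909529 mod 86387 = 35213.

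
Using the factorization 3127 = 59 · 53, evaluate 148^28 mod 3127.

Mod 59: 148 ≡ 30; 30^28 ≡ 57 (mod 59).
Mod 53: 148 ≡ 42; 42^28 ≡ 15 (mod 53).
Combine by CRT: x ≡ 57 (mod 59), x ≡ 15 (mod 53) ⇒ x ≡ 2771 (mod 3127).

2771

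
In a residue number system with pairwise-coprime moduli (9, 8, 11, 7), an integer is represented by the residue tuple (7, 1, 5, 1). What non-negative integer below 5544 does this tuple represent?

From x ≡ 7 (mod 9) write x = 7 + 9t. Substituting into x ≡ 1 (mod 8) gives 9t ≡ 2 (mod 8), and since 1⁻¹ ≡ 1 (mod 8), t ≡ 2. Hence x ≡ 7 + 9·2 = 25 (mod 72).
From x ≡ 25 (mod 72) write x = 25 + 72t. Substituting into x ≡ 5 (mod 11) gives 72t ≡ 2 (mod 11), and since 6⁻¹ ≡ 2 (mod 11), t ≡ 4. Hence x ≡ 25 + 72·4 = 313 (mod 792).
From x ≡ 313 (mod 792) write x = 313 + 792t. Substituting into x ≡ 1 (mod 7) gives 792t ≡ 3 (mod 7), and since 1⁻¹ ≡ 1 (mod 7), t ≡ 3. Hence x ≡ 313 + 792·3 = 2689 (mod 5544).

2689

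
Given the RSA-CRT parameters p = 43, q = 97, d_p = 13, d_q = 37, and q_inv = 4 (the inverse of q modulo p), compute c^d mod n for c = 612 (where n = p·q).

m₁ = c^(d_p) mod p: c ≡ 10 (mod 43), and 10^13 mod 43 = 38.
m₂ = c^(d_q) mod q: c ≡ 30 (mod 97), and 30^37 mod 97 = 45.
h = q_inv·(m₁ − m₂) mod p = 4·(38 − 45) mod 43 = 15.
m = m₂ + h·q = 45 + 15·97 = 1500.

1500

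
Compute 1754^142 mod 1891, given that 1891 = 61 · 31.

815

Mod 61: 1754 ≡ 46; by Fermat, exponent reduces to 142 mod 60 = 22; 46^22 ≡ 22 (mod 61).
Mod 31: 1754 ≡ 18; by Fermat, exponent reduces to 142 mod 30 = 22; 18^22 ≡ 9 (mod 31).
Combine by CRT: x ≡ 22 (mod 61), x ≡ 9 (mod 31) ⇒ x ≡ 815 (mod 1891).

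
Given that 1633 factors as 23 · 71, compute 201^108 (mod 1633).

1373

Mod 23: 201 ≡ 17; by Fermat, exponent reduces to 108 mod 22 = 20; 17^20 ≡ 16 (mod 23).
Mod 71: 201 ≡ 59; by Fermat, exponent reduces to 108 mod 70 = 38; 59^38 ≡ 24 (mod 71).
Combine by CRT: x ≡ 16 (mod 23), x ≡ 24 (mod 71) ⇒ x ≡ 1373 (mod 1633).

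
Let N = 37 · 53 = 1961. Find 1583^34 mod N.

1528

Mod 37: 1583 ≡ 29; 29^34 ≡ 11 (mod 37).
Mod 53: 1583 ≡ 46; 46^34 ≡ 44 (mod 53).
Combine by CRT: x ≡ 11 (mod 37), x ≡ 44 (mod 53) ⇒ x ≡ 1528 (mod 1961).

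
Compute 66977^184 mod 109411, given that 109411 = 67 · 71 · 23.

Mod 67: 66977 ≡ 44; by Fermat, exponent reduces to 184 mod 66 = 52; 44^52 ≡ 16 (mod 67).
Mod 71: 66977 ≡ 24; by Fermat, exponent reduces to 184 mod 70 = 44; 24^44 ≡ 40 (mod 71).
Mod 23: 66977 ≡ 1; by Fermat, exponent reduces to 184 mod 22 = 8; 1^8 ≡ 1 (mod 23).
Combine by CRT: x ≡ 16 (mod 67), x ≡ 40 (mod 71), x ≡ 1 (mod 23) ⇒ x ≡ 4371 (mod 109411).

4371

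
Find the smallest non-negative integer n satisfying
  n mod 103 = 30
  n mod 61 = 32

From n ≡ 30 (mod 103) write n = 30 + 103t. Substituting into n ≡ 32 (mod 61) gives 103t ≡ 2 (mod 61), and since 42⁻¹ ≡ 16 (mod 61), t ≡ 32. Hence n ≡ 30 + 103·32 = 3326 (mod 6283).

3326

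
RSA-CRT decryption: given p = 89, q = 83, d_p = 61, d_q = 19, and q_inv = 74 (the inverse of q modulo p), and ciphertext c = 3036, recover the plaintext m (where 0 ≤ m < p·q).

5298

m₁ = c^(d_p) mod p: c ≡ 10 (mod 89), and 10^61 mod 89 = 47.
m₂ = c^(d_q) mod q: c ≡ 48 (mod 83), and 48^19 mod 83 = 69.
h = q_inv·(m₁ − m₂) mod p = 74·(47 − 69) mod 89 = 63.
m = m₂ + h·q = 69 + 63·83 = 5298.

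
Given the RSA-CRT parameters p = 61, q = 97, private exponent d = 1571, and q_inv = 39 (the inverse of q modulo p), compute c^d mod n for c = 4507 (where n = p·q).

d_p = d mod (p−1) = 1571 mod 60 = 11; d_q = d mod (q−1) = 35.
m₁ = c^(d_p) mod p: c ≡ 54 (mod 61), and 54^11 mod 61 = 30.
m₂ = c^(d_q) mod q: c ≡ 45 (mod 97), and 45^35 mod 97 = 42.
h = q_inv·(m₁ − m₂) mod p = 39·(30 − 42) mod 61 = 20.
m = m₂ + h·q = 42 + 20·97 = 1982.

1982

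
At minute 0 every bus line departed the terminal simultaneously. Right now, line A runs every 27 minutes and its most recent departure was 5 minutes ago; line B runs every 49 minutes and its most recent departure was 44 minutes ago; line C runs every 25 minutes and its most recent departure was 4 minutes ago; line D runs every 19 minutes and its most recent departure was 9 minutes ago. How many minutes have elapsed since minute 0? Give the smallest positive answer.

607154

From t ≡ 5 (mod 27) write t = 5 + 27s. Substituting into t ≡ 44 (mod 49) gives 27s ≡ 39 (mod 49), and since 27⁻¹ ≡ 20 (mod 49), s ≡ 45. Hence t ≡ 5 + 27·45 = 1220 (mod 1323).
From t ≡ 1220 (mod 1323) write t = 1220 + 1323s. Substituting into t ≡ 4 (mod 25) gives 1323s ≡ 9 (mod 25), and since 23⁻¹ ≡ 12 (mod 25), s ≡ 8. Hence t ≡ 1220 + 1323·8 = 11804 (mod 33075).
From t ≡ 11804 (mod 33075) write t = 11804 + 33075s. Substituting into t ≡ 9 (mod 19) gives 33075s ≡ 4 (mod 19), and since 15⁻¹ ≡ 14 (mod 19), s ≡ 18. Hence t ≡ 11804 + 33075·18 = 607154 (mod 628425).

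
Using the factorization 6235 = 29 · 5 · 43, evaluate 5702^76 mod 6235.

Mod 29: 5702 ≡ 18; by Fermat, exponent reduces to 76 mod 28 = 20; 18^20 ≡ 20 (mod 29).
Mod 5: 5702 ≡ 2; since 4 | 76, by Fermat 2^76 ≡ 1 (mod 5).
Mod 43: 5702 ≡ 26; by Fermat, exponent reduces to 76 mod 42 = 34; 26^34 ≡ 13 (mod 43).
Combine by CRT: x ≡ 20 (mod 29), x ≡ 1 (mod 5), x ≡ 13 (mod 43) ⇒ x ≡ 5646 (mod 6235).

5646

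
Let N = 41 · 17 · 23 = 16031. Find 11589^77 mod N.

Mod 41: 11589 ≡ 27; by Fermat, exponent reduces to 77 mod 40 = 37; 27^37 ≡ 14 (mod 41).
Mod 17: 11589 ≡ 12; by Fermat, exponent reduces to 77 mod 16 = 13; 12^13 ≡ 14 (mod 17).
Mod 23: 11589 ≡ 20; by Fermat, exponent reduces to 77 mod 22 = 11; 20^11 ≡ 22 (mod 23).
Combine by CRT: x ≡ 14 (mod 41), x ≡ 14 (mod 17), x ≡ 22 (mod 23) ⇒ x ≡ 7681 (mod 16031).

7681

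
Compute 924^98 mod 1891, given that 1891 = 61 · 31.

Mod 61: 924 ≡ 9; by Fermat, exponent reduces to 98 mod 60 = 38; 9^38 ≡ 58 (mod 61).
Mod 31: 924 ≡ 25; by Fermat, exponent reduces to 98 mod 30 = 8; 25^8 ≡ 5 (mod 31).
Combine by CRT: x ≡ 58 (mod 61), x ≡ 5 (mod 31) ⇒ x ≡ 1400 (mod 1891).

1400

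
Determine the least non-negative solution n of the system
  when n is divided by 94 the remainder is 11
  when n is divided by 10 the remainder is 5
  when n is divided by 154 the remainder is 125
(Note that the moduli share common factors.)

19375

gcd(94, 10) = 2 and 2 | (5 − 11), so the pair is consistent; merging gives n ≡ 105 (mod 470), where 470 = lcm(94, 10).
gcd(470, 154) = 2 and 2 | (125 − 105), so the pair is consistent; merging gives n ≡ 19375 (mod 36190), where 36190 = lcm(470, 154).
The solution is unique modulo lcm(94, 10, 154) = 36190.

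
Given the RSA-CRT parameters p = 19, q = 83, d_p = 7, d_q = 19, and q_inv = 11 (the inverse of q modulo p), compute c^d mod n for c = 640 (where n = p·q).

86

m₁ = c^(d_p) mod p: c ≡ 13 (mod 19), and 13^7 mod 19 = 10.
m₂ = c^(d_q) mod q: c ≡ 59 (mod 83), and 59^19 mod 83 = 3.
h = q_inv·(m₁ − m₂) mod p = 11·(10 − 3) mod 19 = 1.
m = m₂ + h·q = 3 + 1·83 = 86.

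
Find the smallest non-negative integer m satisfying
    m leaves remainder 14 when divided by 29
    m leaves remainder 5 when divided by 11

159

From m ≡ 14 (mod 29) write m = 14 + 29t. Substituting into m ≡ 5 (mod 11) gives 29t ≡ 2 (mod 11), and since 7⁻¹ ≡ 8 (mod 11), t ≡ 5. Hence m ≡ 14 + 29·5 = 159 (mod 319).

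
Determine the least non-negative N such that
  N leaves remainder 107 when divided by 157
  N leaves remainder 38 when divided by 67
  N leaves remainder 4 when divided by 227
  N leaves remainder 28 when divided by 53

The moduli are pairwise coprime; M = 157·67·227·53 = 126554089.
M/157 = 806077; 806077 ≡ 39 (mod 157); 39·153 ≡ 1, so inverse 153.
M/67 = 1888867; 1888867 ≡ 3 (mod 67); 3·45 ≡ 1, so inverse 45.
M/227 = 557507; 557507 ≡ 222 (mod 227); 222·136 ≡ 1, so inverse 136.
M/53 = 2387813; 2387813 ≡ 4 (mod 53); 4·40 ≡ 1, so inverse 40.
N ≡ 107·806077·153 + 38·1888867·45 + 4·557507·136 + 28·2387813·40 = 19403883505.
19403883505 mod 126554089 = 41107888.

41107888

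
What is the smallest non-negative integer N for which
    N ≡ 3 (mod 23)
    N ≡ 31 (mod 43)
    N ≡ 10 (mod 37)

The moduli are pairwise coprime; M = 23·43·37 = 36593.
M/23 = 1591; 1591 ≡ 4 (mod 23); 4·6 ≡ 1, so inverse 6.
M/43 = 851; 851 ≡ 34 (mod 43); 34·19 ≡ 1, so inverse 19.
M/37 = 989; 989 ≡ 27 (mod 37); 27·11 ≡ 1, so inverse 11.
N ≡ 3·1591·6 + 31·851·19 + 10·989·11 = 638667.
638667 mod 36593 = 16586.

16586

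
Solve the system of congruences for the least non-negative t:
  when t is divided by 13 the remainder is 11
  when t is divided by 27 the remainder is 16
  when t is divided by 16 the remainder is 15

3391

The moduli are pairwise coprime; N = 13·27·16 = 5616.
N/13 = 432; 432 ≡ 3 (mod 13); 3·9 ≡ 1, so inverse 9.
N/27 = 208; 208 ≡ 19 (mod 27); 19·10 ≡ 1, so inverse 10.
N/16 = 351; 351 ≡ 15 (mod 16); 15·15 ≡ 1, so inverse 15.
t ≡ 11·432·9 + 16·208·10 + 15·351·15 = 155023.
155023 mod 5616 = 3391.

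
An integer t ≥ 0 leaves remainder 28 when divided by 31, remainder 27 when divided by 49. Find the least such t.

Combine the congruences pairwise.
From t ≡ 28 (mod 31) write t = 28 + 31s. Substituting into t ≡ 27 (mod 49) gives 31s ≡ 48 (mod 49), and since 31⁻¹ ≡ 19 (mod 49), s ≡ 30. Hence t ≡ 28 + 31·30 = 958 (mod 1519).

958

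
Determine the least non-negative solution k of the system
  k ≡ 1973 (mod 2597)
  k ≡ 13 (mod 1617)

82480

gcd(2597, 1617) = 49 and 49 | (13 − 1973), so the pair is consistent; merging gives k ≡ 82480 (mod 85701), where 85701 = lcm(2597, 1617).
The solution is unique modulo lcm(2597, 1617) = 85701.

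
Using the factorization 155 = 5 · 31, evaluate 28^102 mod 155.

Mod 5: 28 ≡ 3; by Fermat, exponent reduces to 102 mod 4 = 2; 3^2 ≡ 4 (mod 5).
Mod 31: 28 ≡ 28; by Fermat, exponent reduces to 102 mod 30 = 12; 28^12 ≡ 8 (mod 31).
Combine by CRT: x ≡ 4 (mod 5), x ≡ 8 (mod 31) ⇒ x ≡ 39 (mod 155).

39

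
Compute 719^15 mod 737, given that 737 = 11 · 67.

Mod 11: 719 ≡ 4; by Fermat, exponent reduces to 15 mod 10 = 5; 4^5 ≡ 1 (mod 11).
Mod 67: 719 ≡ 49; 49^15 ≡ 25 (mod 67).
Combine by CRT: x ≡ 1 (mod 11), x ≡ 25 (mod 67) ⇒ x ≡ 628 (mod 737).

628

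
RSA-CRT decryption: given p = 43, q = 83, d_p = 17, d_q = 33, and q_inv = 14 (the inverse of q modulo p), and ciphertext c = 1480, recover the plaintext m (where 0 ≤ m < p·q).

m₁ = c^(d_p) mod p: c ≡ 18 (mod 43), and 18^17 mod 43 = 33.
m₂ = c^(d_q) mod q: c ≡ 69 (mod 83), and 69^33 mod 83 = 28.
h = q_inv·(m₁ − m₂) mod p = 14·(33 − 28) mod 43 = 27.
m = m₂ + h·q = 28 + 27·83 = 2269.

2269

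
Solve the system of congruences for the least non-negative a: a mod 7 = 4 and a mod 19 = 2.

Combine the congruences pairwise.
From a ≡ 4 (mod 7) write a = 4 + 7t. Substituting into a ≡ 2 (mod 19) gives 7t ≡ 17 (mod 19), and since 7⁻¹ ≡ 11 (mod 19), t ≡ 16. Hence a ≡ 4 + 7·16 = 116 (mod 133).

116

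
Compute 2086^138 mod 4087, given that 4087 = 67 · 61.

935

Mod 67: 2086 ≡ 9; by Fermat, exponent reduces to 138 mod 66 = 6; 9^6 ≡ 64 (mod 67).
Mod 61: 2086 ≡ 12; by Fermat, exponent reduces to 138 mod 60 = 18; 12^18 ≡ 20 (mod 61).
Combine by CRT: x ≡ 64 (mod 67), x ≡ 20 (mod 61) ⇒ x ≡ 935 (mod 4087).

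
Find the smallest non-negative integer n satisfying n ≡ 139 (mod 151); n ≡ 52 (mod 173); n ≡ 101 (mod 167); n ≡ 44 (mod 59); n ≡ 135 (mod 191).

From n ≡ 139 (mod 151) write n = 139 + 151t. Substituting into n ≡ 52 (mod 173) gives 151t ≡ 86 (mod 173), and since 151⁻¹ ≡ 55 (mod 173), t ≡ 59. Hence n ≡ 139 + 151·59 = 9048 (mod 26123).
From n ≡ 9048 (mod 26123) write n = 9048 + 26123t. Substituting into n ≡ 101 (mod 167) gives 26123t ≡ 71 (mod 167), and since 71⁻¹ ≡ 40 (mod 167), t ≡ 1. Hence n ≡ 9048 + 26123·1 = 35171 (mod 4362541).
From n ≡ 35171 (mod 4362541) write n = 35171 + 4362541t. Substituting into n ≡ 44 (mod 59) gives 4362541t ≡ 37 (mod 59), and since 22⁻¹ ≡ 51 (mod 59), t ≡ 58. Hence n ≡ 35171 + 4362541·58 = 253062549 (mod 257389919).
From n ≡ 253062549 (mod 257389919) write n = 253062549 + 257389919t. Substituting into n ≡ 135 (mod 191) gives 257389919t ≡ 171 (mod 191), and since 38⁻¹ ≡ 186 (mod 191), t ≡ 100. Hence n ≡ 253062549 + 257389919·100 = 25992054449 (mod 49161474529).

25992054449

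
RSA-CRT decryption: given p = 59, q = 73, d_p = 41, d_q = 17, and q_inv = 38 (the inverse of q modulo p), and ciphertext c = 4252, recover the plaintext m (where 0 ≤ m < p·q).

507

m₁ = c^(d_p) mod p: c ≡ 4 (mod 59), and 4^41 mod 59 = 35.
m₂ = c^(d_q) mod q: c ≡ 18 (mod 73), and 18^17 mod 73 = 69.
h = q_inv·(m₁ − m₂) mod p = 38·(35 − 69) mod 59 = 6.
m = m₂ + h·q = 69 + 6·73 = 507.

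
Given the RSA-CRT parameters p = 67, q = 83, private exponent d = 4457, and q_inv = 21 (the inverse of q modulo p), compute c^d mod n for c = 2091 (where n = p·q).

d_p = d mod (p−1) = 4457 mod 66 = 35; d_q = d mod (q−1) = 29.
m₁ = c^(d_p) mod p: c ≡ 14 (mod 67), and 14^35 mod 67 = 62.
m₂ = c^(d_q) mod q: c ≡ 16 (mod 83), and 16^29 mod 83 = 59.
h = q_inv·(m₁ − m₂) mod p = 21·(62 − 59) mod 67 = 63.
m = m₂ + h·q = 59 + 63·83 = 5288.

5288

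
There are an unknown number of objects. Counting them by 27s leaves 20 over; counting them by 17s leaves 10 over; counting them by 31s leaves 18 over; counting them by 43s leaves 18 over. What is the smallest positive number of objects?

14681

The moduli are pairwise coprime; M = 27·17·31·43 = 611847.
M/27 = 22661; 22661 ≡ 8 (mod 27); 8·17 ≡ 1, so inverse 17.
M/17 = 35991; 35991 ≡ 2 (mod 17); 2·9 ≡ 1, so inverse 9.
M/31 = 19737; 19737 ≡ 21 (mod 31); 21·3 ≡ 1, so inverse 3.
M/43 = 14229; 14229 ≡ 39 (mod 43); 39·32 ≡ 1, so inverse 32.
N ≡ 20·22661·17 + 10·35991·9 + 18·19737·3 + 18·14229·32 = 20205632.
20205632 mod 611847 = 14681.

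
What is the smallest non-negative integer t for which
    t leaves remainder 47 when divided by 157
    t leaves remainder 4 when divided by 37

3815

From t ≡ 47 (mod 157) write t = 47 + 157s. Substituting into t ≡ 4 (mod 37) gives 157s ≡ 31 (mod 37), and since 9⁻¹ ≡ 33 (mod 37), s ≡ 24. Hence t ≡ 47 + 157·24 = 3815 (mod 5809).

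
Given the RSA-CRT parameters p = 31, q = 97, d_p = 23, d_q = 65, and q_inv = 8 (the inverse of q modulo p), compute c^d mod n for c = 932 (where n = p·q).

m₁ = c^(d_p) mod p: c ≡ 2 (mod 31), and 2^23 mod 31 = 8.
m₂ = c^(d_q) mod q: c ≡ 59 (mod 97), and 59^65 mod 97 = 10.
h = q_inv·(m₁ − m₂) mod p = 8·(8 − 10) mod 31 = 15.
m = m₂ + h·q = 10 + 15·97 = 1465.

1465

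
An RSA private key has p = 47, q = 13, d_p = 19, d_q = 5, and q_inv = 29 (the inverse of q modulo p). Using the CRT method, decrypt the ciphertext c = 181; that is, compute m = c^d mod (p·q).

129

m₁ = c^(d_p) mod p: c ≡ 40 (mod 47), and 40^19 mod 47 = 35.
m₂ = c^(d_q) mod q: c ≡ 12 (mod 13), and 12^5 mod 13 = 12.
h = q_inv·(m₁ − m₂) mod p = 29·(35 − 12) mod 47 = 9.
m = m₂ + h·q = 12 + 9·13 = 129.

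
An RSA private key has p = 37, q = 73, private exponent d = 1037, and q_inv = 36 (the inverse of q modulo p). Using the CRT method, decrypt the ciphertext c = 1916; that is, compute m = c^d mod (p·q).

d_p = d mod (p−1) = 1037 mod 36 = 29; d_q = d mod (q−1) = 29.
m₁ = c^(d_p) mod p: c ≡ 29 (mod 37), and 29^29 mod 37 = 14.
m₂ = c^(d_q) mod q: c ≡ 18 (mod 73), and 18^29 mod 73 = 41.
h = q_inv·(m₁ − m₂) mod p = 36·(14 − 41) mod 37 = 27.
m = m₂ + h·q = 41 + 27·73 = 2012.

2012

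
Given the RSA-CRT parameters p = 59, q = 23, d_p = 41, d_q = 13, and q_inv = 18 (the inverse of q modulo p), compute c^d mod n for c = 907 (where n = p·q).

m₁ = c^(d_p) mod p: c ≡ 22 (mod 59), and 22^41 mod 59 = 53.
m₂ = c^(d_q) mod q: c ≡ 10 (mod 23), and 10^13 mod 23 = 15.
h = q_inv·(m₁ − m₂) mod p = 18·(53 − 15) mod 59 = 35.
m = m₂ + h·q = 15 + 35·23 = 820.

820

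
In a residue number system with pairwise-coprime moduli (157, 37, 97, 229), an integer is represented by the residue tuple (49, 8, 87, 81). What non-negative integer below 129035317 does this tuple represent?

From x ≡ 49 (mod 157) write x = 49 + 157t. Substituting into x ≡ 8 (mod 37) gives 157t ≡ 33 (mod 37), and since 9⁻¹ ≡ 33 (mod 37), t ≡ 16. Hence x ≡ 49 + 157·16 = 2561 (mod 5809).
From x ≡ 2561 (mod 5809) write x = 2561 + 5809t. Substituting into x ≡ 87 (mod 97) gives 5809t ≡ 48 (mod 97), and since 86⁻¹ ≡ 44 (mod 97), t ≡ 75. Hence x ≡ 2561 + 5809·75 = 438236 (mod 563473).
From x ≡ 438236 (mod 563473) write x = 438236 + 563473t. Substituting into x ≡ 81 (mod 229) gives 563473t ≡ 151 (mod 229), and since 133⁻¹ ≡ 31 (mod 229), t ≡ 101. Hence x ≡ 438236 + 563473·101 = 57349009 (mod 129035317).

57349009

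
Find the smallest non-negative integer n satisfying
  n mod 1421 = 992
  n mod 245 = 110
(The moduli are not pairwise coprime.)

5255

gcd(1421, 245) = 49 and 49 | (110 − 992), so the pair is consistent; merging gives n ≡ 5255 (mod 7105), where 7105 = lcm(1421, 245).
The solution is unique modulo lcm(1421, 245) = 7105.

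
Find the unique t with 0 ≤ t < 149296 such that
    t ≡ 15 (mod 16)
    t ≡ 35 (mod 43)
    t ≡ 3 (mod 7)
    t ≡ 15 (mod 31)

From t ≡ 15 (mod 16) write t = 15 + 16s. Substituting into t ≡ 35 (mod 43) gives 16s ≡ 20 (mod 43), and since 16⁻¹ ≡ 35 (mod 43), s ≡ 12. Hence t ≡ 15 + 16·12 = 207 (mod 688).
From t ≡ 207 (mod 688) write t = 207 + 688s. Substituting into t ≡ 3 (mod 7) gives 688s ≡ 6 (mod 7), and since 2⁻¹ ≡ 4 (mod 7), s ≡ 3. Hence t ≡ 207 + 688·3 = 2271 (mod 4816).
From t ≡ 2271 (mod 4816) write t = 2271 + 4816s. Substituting into t ≡ 15 (mod 31) gives 4816s ≡ 7 (mod 31), and since 11⁻¹ ≡ 17 (mod 31), s ≡ 26. Hence t ≡ 2271 + 4816·26 = 127487 (mod 149296).

127487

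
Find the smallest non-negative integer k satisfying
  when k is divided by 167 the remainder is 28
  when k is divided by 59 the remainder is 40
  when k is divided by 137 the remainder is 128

From k ≡ 28 (mod 167) write k = 28 + 167t. Substituting into k ≡ 40 (mod 59) gives 167t ≡ 12 (mod 59), and since 49⁻¹ ≡ 53 (mod 59), t ≡ 46. Hence k ≡ 28 + 167·46 = 7710 (mod 9853).
From k ≡ 7710 (mod 9853) write k = 7710 + 9853t. Substituting into k ≡ 128 (mod 137) gives 9853t ≡ 90 (mod 137), and since 126⁻¹ ≡ 112 (mod 137), t ≡ 79. Hence k ≡ 7710 + 9853·79 = 786097 (mod 1349861).

786097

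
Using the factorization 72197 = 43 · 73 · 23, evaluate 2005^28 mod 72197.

50096

Mod 43: 2005 ≡ 27; 27^28 ≡ 1 (mod 43).
Mod 73: 2005 ≡ 34; 34^28 ≡ 18 (mod 73).
Mod 23: 2005 ≡ 4; by Fermat, exponent reduces to 28 mod 22 = 6; 4^6 ≡ 2 (mod 23).
Combine by CRT: x ≡ 1 (mod 43), x ≡ 18 (mod 73), x ≡ 2 (mod 23) ⇒ x ≡ 50096 (mod 72197).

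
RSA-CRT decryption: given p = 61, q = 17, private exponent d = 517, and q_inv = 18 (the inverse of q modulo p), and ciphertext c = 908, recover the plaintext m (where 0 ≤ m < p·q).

470

d_p = d mod (p−1) = 517 mod 60 = 37; d_q = d mod (q−1) = 5.
m₁ = c^(d_p) mod p: c ≡ 54 (mod 61), and 54^37 mod 61 = 43.
m₂ = c^(d_q) mod q: c ≡ 7 (mod 17), and 7^5 mod 17 = 11.
h = q_inv·(m₁ − m₂) mod p = 18·(43 − 11) mod 61 = 27.
m = m₂ + h·q = 11 + 27·17 = 470.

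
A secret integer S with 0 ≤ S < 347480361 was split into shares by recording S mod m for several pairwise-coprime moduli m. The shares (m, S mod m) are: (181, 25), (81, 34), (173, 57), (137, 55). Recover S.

270482443

The moduli are pairwise coprime; N = 181·81·173·137 = 347480361.
N/181 = 1919781; 1919781 ≡ 95 (mod 181); 95·141 ≡ 1, so inverse 141.
N/81 = 4289881; 4289881 ≡ 40 (mod 81); 40·79 ≡ 1, so inverse 79.
N/173 = 2008557; 2008557 ≡ 27 (mod 173); 27·141 ≡ 1, so inverse 141.
N/137 = 2536353; 2536353 ≡ 72 (mod 137); 72·59 ≡ 1, so inverse 59.
S ≡ 25·1919781·141 + 34·4289881·79 + 57·2008557·141 + 55·2536353·59 = 42663086485.
42663086485 mod 347480361 = 270482443.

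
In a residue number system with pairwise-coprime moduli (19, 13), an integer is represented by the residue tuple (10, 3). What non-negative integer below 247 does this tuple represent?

Combine the congruences pairwise.
From x ≡ 10 (mod 19) write x = 10 + 19t. Substituting into x ≡ 3 (mod 13) gives 19t ≡ 6 (mod 13), and since 6⁻¹ ≡ 11 (mod 13), t ≡ 1. Hence x ≡ 10 + 19·1 = 29 (mod 247).

29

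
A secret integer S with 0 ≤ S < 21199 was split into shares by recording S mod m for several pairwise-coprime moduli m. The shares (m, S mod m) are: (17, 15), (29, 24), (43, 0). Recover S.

Combine the congruences pairwise.
From S ≡ 15 (mod 17) write S = 15 + 17t. Substituting into S ≡ 24 (mod 29) gives 17t ≡ 9 (mod 29), and since 17⁻¹ ≡ 12 (mod 29), t ≡ 21. Hence S ≡ 15 + 17·21 = 372 (mod 493).
From S ≡ 372 (mod 493) write S = 372 + 493t. Substituting into S ≡ 0 (mod 43) gives 493t ≡ 15 (mod 43), and since 20⁻¹ ≡ 28 (mod 43), t ≡ 33. Hence S ≡ 372 + 493·33 = 16641 (mod 21199).

16641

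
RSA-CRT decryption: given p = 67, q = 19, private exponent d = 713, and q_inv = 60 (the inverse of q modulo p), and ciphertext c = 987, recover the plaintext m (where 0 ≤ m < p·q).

892

d_p = d mod (p−1) = 713 mod 66 = 53; d_q = d mod (q−1) = 11.
m₁ = c^(d_p) mod p: c ≡ 49 (mod 67), and 49^53 mod 67 = 21.
m₂ = c^(d_q) mod q: c ≡ 18 (mod 19), and 18^11 mod 19 = 18.
h = q_inv·(m₁ − m₂) mod p = 60·(21 − 18) mod 67 = 46.
m = m₂ + h·q = 18 + 46·19 = 892.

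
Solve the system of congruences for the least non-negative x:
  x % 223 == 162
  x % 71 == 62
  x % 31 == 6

The moduli are pairwise coprime; N = 223·71·31 = 490823.
N/223 = 2201; 2201 ≡ 194 (mod 223); 194·123 ≡ 1, so inverse 123.
N/71 = 6913; 6913 ≡ 26 (mod 71); 26·41 ≡ 1, so inverse 41.
N/31 = 15833; 15833 ≡ 23 (mod 31); 23·27 ≡ 1, so inverse 27.
x ≡ 162·2201·123 + 62·6913·41 + 6·15833·27 = 63994918.
63994918 mod 490823 = 187928.

187928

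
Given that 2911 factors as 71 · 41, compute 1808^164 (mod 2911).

2142

Mod 71: 1808 ≡ 33; by Fermat, exponent reduces to 164 mod 70 = 24; 33^24 ≡ 12 (mod 71).
Mod 41: 1808 ≡ 4; by Fermat, exponent reduces to 164 mod 40 = 4; 4^4 ≡ 10 (mod 41).
Combine by CRT: x ≡ 12 (mod 71), x ≡ 10 (mod 41) ⇒ x ≡ 2142 (mod 2911).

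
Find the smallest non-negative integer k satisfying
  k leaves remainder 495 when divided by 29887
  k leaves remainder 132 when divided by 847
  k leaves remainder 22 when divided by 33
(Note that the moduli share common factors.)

gcd(29887, 847) = 121 and 121 | (132 − 495), so the pair is consistent; merging gives k ≡ 60269 (mod 209209), where 209209 = lcm(29887, 847).
gcd(209209, 33) = 11 and 11 | (22 − 60269), so the pair is consistent; merging gives k ≡ 478687 (mod 627627), where 627627 = lcm(209209, 33).
The solution is unique modulo lcm(29887, 847, 33) = 627627.

478687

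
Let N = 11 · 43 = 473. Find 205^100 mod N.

Mod 11: 205 ≡ 7; since 10 | 100, by Fermat 7^100 ≡ 1 (mod 11).
Mod 43: 205 ≡ 33; by Fermat, exponent reduces to 100 mod 42 = 16; 33^16 ≡ 31 (mod 43).
Combine by CRT: x ≡ 1 (mod 11), x ≡ 31 (mod 43) ⇒ x ≡ 375 (mod 473).

375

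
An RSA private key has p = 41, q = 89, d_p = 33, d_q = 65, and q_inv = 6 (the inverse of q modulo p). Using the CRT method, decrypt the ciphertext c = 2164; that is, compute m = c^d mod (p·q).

m₁ = c^(d_p) mod p: c ≡ 32 (mod 41), and 32^33 mod 41 = 32.
m₂ = c^(d_q) mod q: c ≡ 28 (mod 89), and 28^65 mod 89 = 56.
h = q_inv·(m₁ − m₂) mod p = 6·(32 − 56) mod 41 = 20.
m = m₂ + h·q = 56 + 20·89 = 1836.

1836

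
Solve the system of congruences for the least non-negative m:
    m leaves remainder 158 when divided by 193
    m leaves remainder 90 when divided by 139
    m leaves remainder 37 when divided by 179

2409377

From m ≡ 158 (mod 193) write m = 158 + 193t. Substituting into m ≡ 90 (mod 139) gives 193t ≡ 71 (mod 139), and since 54⁻¹ ≡ 121 (mod 139), t ≡ 112. Hence m ≡ 158 + 193·112 = 21774 (mod 26827).
From m ≡ 21774 (mod 26827) write m = 21774 + 26827t. Substituting into m ≡ 37 (mod 179) gives 26827t ≡ 101 (mod 179), and since 156⁻¹ ≡ 70 (mod 179), t ≡ 89. Hence m ≡ 21774 + 26827·89 = 2409377 (mod 4802033).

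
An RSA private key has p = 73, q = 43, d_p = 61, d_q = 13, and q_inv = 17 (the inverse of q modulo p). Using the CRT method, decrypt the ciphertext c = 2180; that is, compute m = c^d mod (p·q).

m₁ = c^(d_p) mod p: c ≡ 63 (mod 73), and 63^61 mod 73 = 10.
m₂ = c^(d_q) mod q: c ≡ 30 (mod 43), and 30^13 mod 43 = 26.
h = q_inv·(m₁ − m₂) mod p = 17·(10 − 26) mod 73 = 20.
m = m₂ + h·q = 26 + 20·43 = 886.

886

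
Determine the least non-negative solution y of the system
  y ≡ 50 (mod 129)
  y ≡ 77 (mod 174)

1469

gcd(129, 174) = 3 and 3 | (77 − 50), so the pair is consistent; merging gives y ≡ 1469 (mod 7482), where 7482 = lcm(129, 174).
The solution is unique modulo lcm(129, 174) = 7482.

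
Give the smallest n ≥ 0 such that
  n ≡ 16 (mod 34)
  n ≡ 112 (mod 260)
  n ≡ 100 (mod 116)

86172

gcd(34, 260) = 2 and 2 | (112 − 16), so the pair is consistent; merging gives n ≡ 2192 (mod 4420), where 4420 = lcm(34, 260).
gcd(4420, 116) = 4 and 4 | (100 − 2192), so the pair is consistent; merging gives n ≡ 86172 (mod 128180), where 128180 = lcm(4420, 116).
The solution is unique modulo lcm(34, 260, 116) = 128180.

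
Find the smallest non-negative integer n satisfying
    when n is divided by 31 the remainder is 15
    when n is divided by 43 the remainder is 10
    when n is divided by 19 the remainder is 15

From n ≡ 15 (mod 31) write n = 15 + 31t. Substituting into n ≡ 10 (mod 43) gives 31t ≡ 38 (mod 43), and since 31⁻¹ ≡ 25 (mod 43), t ≡ 4. Hence n ≡ 15 + 31·4 = 139 (mod 1333).
From n ≡ 139 (mod 1333) write n = 139 + 1333t. Substituting into n ≡ 15 (mod 19) gives 1333t ≡ 9 (mod 19), and since 3⁻¹ ≡ 13 (mod 19), t ≡ 3. Hence n ≡ 139 + 1333·3 = 4138 (mod 25327).

4138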